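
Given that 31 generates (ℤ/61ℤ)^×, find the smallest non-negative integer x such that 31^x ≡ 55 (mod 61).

23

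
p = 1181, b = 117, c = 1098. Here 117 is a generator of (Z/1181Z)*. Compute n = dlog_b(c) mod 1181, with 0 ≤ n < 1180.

729

Baby-step giant-step with m = ceil(sqrt(1180)) = 35.
Baby table (117^j mod 1181 for j=0..34):
  0:1  1:117  2:698  3:177  4:632  5:722  6:623  7:850
  8:246  9:438  10:463  11:1026  12:761  13:462  14:909  15:63
  16:285  17:277  18:522  19:843  20:608  21:276  22:405  23:145
  24:431  25:825  26:864  27:703  28:762  29:579  30:426  31:240
  32:917  33:999  34:1145
Giant step factor: 117^(-35) ≡ 173 (mod 1181).
Scan 1098·173^i mod 1181 for i = 0, 1, …:
  i=0: 1098   i=1: 994   i=2: 717   i=3: 36
  i=4: 323   i=5: 372   i=6: 582   i=7: 301
  i=8: 109   i=9: 1142     …   i=19: 17
  i=20: 579
Match at i=20, j=29: n = 20·35 + 29 = 729.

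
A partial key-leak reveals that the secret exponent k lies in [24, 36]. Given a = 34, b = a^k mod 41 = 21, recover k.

Compute 34^24 mod 41 = 18, then multiply by 34 repeatedly:
  34^24=18  34^25=38  34^26=21
Found 21 at exponent 26.

26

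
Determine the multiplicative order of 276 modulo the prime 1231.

615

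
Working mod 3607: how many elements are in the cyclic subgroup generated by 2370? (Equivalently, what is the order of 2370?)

3606

The order of 2370 must divide p − 1 = 3606 = 2 · 3 · 601.
Divisors: 1, 2, 3, 6, 601, 1202, 1803, 3606.
Check each in increasing order: 2370^1 ≡ 2370;  2370^2 ≡ 801;  2370^3 ≡ 1088;  2370^6 ≡ 648;  2370^601 ≡ 2208;  2370^1202 ≡ 2207;  2370^1803 ≡ 3606;  2370^3606 ≡ 1.
Smallest exponent giving 1 is 3606.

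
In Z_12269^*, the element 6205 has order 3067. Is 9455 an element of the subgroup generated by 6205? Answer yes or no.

9455 ∈ ⟨6205⟩ iff 9455^3067 ≡ 1 (mod 12269), since |⟨6205⟩| = 3067.
9455^3067 mod 12269 = 1.
Since 1 = 1, 9455 lies in the subgroup.

yes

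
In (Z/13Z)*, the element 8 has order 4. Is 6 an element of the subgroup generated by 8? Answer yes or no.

6 ∈ ⟨8⟩ iff 6^4 ≡ 1 (mod 13), since |⟨8⟩| = 4.
6^4 mod 13 = 9.
Since 9 ≠ 1, 6 does not lie in the subgroup.

no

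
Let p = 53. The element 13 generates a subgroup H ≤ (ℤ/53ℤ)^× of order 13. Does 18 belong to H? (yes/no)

no

⟨13⟩ has order 13; its elements mod 53 are {1, 10, 13, 15, 16, 24, 28, 36, 42, 44, 46, 47, 49}.
18 is not in this set.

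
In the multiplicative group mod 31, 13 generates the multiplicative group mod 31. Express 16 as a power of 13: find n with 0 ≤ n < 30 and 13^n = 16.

6

Successive powers of 13 modulo 31:
  13^0=1  13^1=13  13^2=14  13^3=27  13^4=10  13^5=6
  13^6=16
So 13^6 ≡ 16 (mod 31), giving n = 6.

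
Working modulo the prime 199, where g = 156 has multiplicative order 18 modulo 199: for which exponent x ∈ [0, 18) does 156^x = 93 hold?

3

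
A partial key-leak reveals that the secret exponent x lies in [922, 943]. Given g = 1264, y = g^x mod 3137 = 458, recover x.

939

Compute 1264^922 mod 3137 = 389, then multiply by 1264 repeatedly:
  1264^922=389  1264^923=2324  1264^924=1304  1264^925=1331  1264^926=952
  1264^927=1857  1264^928=772  1264^929=201  1264^930=3104  1264^931=2206
  1264^932=2728  1264^933=629  1264^934=1395  1264^935=286  1264^936=749
  1264^937=2499  1264^938=2914  1264^939=458
Found 458 at exponent 939.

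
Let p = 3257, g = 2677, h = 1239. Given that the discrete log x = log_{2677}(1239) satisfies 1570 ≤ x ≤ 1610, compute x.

1601

Compute 2677^1570 mod 3257 = 3172, then multiply by 2677 repeatedly:
  2677^1570=3172  2677^1571=445  2677^1572=2460  2677^1573=3023  2677^1574=2183
  2677^1575=833  2677^1576=2153  2677^1577=1948  2677^1578=339  2677^1579=2057
  2677^1580=2259  2677^1581=2351  2677^1582=1103  2677^1583=1889  2677^1584=1989
  2677^1585=2615  2677^1586=1062  2677^1587=2870  2677^1588=2984  2677^1589=2004
  2677^1590=429  2677^1591=1969  2677^1592=1187  2677^1593=2024  2677^1594=1857
  2677^1595=1007  2677^1596=2200  2677^1597=744  2677^1598=1661  2677^1599=692
  2677^1600=2508  2677^1601=1239
Found 1239 at exponent 1601.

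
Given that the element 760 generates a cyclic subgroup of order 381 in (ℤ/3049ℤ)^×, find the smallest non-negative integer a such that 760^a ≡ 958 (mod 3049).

Baby-step giant-step with m = ceil(sqrt(381)) = 20.
Baby table (760^j mod 3049 for j=0..19):
  0:1  1:760  2:1339  3:2323  4:109  5:517  6:2648  7:140
  8:2734  9:1471  10:2026  11:15  12:2253  13:1791  14:1306  15:1635
  16:1657  17:83  18:2100  19:1373
Giant step factor: 760^(-20) ≡ 1212 (mod 3049).
Scan 958·1212^i mod 3049 for i = 0, 1, …:
  i=0: 958   i=1: 2476   i=2: 696   i=3: 2028
  i=4: 442   i=5: 2129   i=6: 894   i=7: 1133
  i=8: 1146   i=9: 1657
Match at i=9, j=16: a = 9·20 + 16 = 196.

196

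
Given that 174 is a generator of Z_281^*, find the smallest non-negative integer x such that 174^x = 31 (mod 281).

Baby-step giant-step with m = ceil(sqrt(280)) = 17.
Baby table (174^j mod 281 for j=0..16):
  0:1  1:174  2:209  3:117  4:126  5:6  6:201  7:130
  8:140  9:194  10:36  11:82  12:218  13:278  14:40  15:216
  16:211
Giant step factor: 174^(-17) ≡ 84 (mod 281).
Scan 31·84^i mod 281 for i = 0, 1, …:
  i=0: 31   i=1: 75   i=2: 118   i=3: 77
  i=4: 5   i=5: 139   i=6: 155   i=7: 94
  i=8: 28   i=9: 104     …   i=13: 189
  i=14: 140
Match at i=14, j=8: x = 14·17 + 8 = 246.

246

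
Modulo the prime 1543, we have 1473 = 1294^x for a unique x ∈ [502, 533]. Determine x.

Compute 1294^502 mod 1543 = 142, then multiply by 1294 repeatedly:
  1294^502=142  1294^503=131  1294^504=1327  1294^505=1322  1294^506=1024
  1294^507=1162  1294^508=746  1294^509=949  1294^510=1321  1294^511=1273
  1294^512=881  1294^513=1280  1294^514=681  1294^515=161  1294^516=29
  1294^517=494  1294^518=434  1294^519=1487  1294^520=57  1294^521=1237
  1294^522=587  1294^523=422  1294^524=1389  1294^525=1314  1294^526=1473
Found 1473 at exponent 526.

526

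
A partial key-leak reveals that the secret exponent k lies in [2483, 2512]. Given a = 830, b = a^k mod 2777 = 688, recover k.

Compute 830^2483 mod 2777 = 1189, then multiply by 830 repeatedly:
  830^2483=1189  830^2484=1035  830^2485=957  830^2486=88  830^2487=838
  830^2488=1290  830^2489=1555  830^2490=2122  830^2491=642  830^2492=2453
  830^2493=449  830^2494=552  830^2495=2732  830^2496=1528  830^2497=1928
  830^2498=688
Found 688 at exponent 2498.

2498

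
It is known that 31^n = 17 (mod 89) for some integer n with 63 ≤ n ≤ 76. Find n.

74

Compute 31^63 mod 89 = 6, then multiply by 31 repeatedly:
  31^63=6  31^64=8  31^65=70  31^66=34  31^67=75
  31^68=11  31^69=74  31^70=69  31^71=3  31^72=4
  31^73=35  31^74=17
Found 17 at exponent 74.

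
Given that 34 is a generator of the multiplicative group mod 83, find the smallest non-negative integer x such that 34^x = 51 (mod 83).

Successive powers of 34 modulo 83:
  34^0=1  34^1=34  34^2=77  34^3=45  34^4=36  34^5=62
  34^6=33  34^7=43  34^8=51
So 34^8 ≡ 51 (mod 83), giving x = 8.

8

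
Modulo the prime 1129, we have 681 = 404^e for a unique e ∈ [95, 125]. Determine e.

Compute 404^95 mod 1129 = 850, then multiply by 404 repeatedly:
  404^95=850  404^96=184  404^97=951  404^98=344  404^99=109
  404^100=5  404^101=891  404^102=942  404^103=95  404^104=1123
  404^105=963  404^106=676  404^107=1015  404^108=233  404^109=425
  404^110=92  404^111=1040  404^112=172  404^113=619  404^114=567
  404^115=1010  404^116=471  404^117=612  404^118=1126  404^119=1046
  404^120=338  404^121=1072  404^122=681
Found 681 at exponent 122.

122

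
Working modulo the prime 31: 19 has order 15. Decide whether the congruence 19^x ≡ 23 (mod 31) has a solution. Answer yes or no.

no

⟨19⟩ has order 15; its elements mod 31 are {1, 2, 4, 5, 7, 8, 9, 10, 14, 16, 18, 19, 20, 25, 28}.
23 is not in this set.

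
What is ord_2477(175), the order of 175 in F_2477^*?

2476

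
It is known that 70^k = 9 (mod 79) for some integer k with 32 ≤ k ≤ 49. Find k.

40

Compute 70^32 mod 79 = 45, then multiply by 70 repeatedly:
  70^32=45  70^33=69  70^34=11  70^35=59  70^36=22
  70^37=39  70^38=44  70^39=78  70^40=9
Found 9 at exponent 40.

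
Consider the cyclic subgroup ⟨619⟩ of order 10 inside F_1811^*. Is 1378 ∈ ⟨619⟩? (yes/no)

yes

1378 ∈ ⟨619⟩ iff 1378^10 ≡ 1 (mod 1811), since |⟨619⟩| = 10.
1378^10 mod 1811 = 1.
Since 1 = 1, 1378 lies in the subgroup.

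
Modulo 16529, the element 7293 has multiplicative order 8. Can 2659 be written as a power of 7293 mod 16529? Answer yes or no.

no

2659 ∈ ⟨7293⟩ iff 2659^8 ≡ 1 (mod 16529), since |⟨7293⟩| = 8.
2659^8 mod 16529 = 2004.
Since 2004 ≠ 1, 2659 does not lie in the subgroup.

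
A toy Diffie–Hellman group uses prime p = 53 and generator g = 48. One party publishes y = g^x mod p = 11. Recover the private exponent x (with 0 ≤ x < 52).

30

Successive powers of 48 modulo 53:
  48^0=1  48^1=48  48^2=25  48^3=34  48^4=42  48^5=2
  48^6=43  48^7=50  48^8=15  48^9=31  48^10=4  48^11=33
  48^12=47  48^13=30  48^14=9  48^15=8  48^16=13  48^17=41
  48^18=7  48^19=18  48^20=16  48^21=26  48^22=29  48^23=14
  48^24=36  48^25=32  48^26=52  48^27=5  48^28=28  48^29=19
  48^30=11
So 48^30 ≡ 11 (mod 53), giving x = 30.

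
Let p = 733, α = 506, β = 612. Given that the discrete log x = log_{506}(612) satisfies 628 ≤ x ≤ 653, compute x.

636

Compute 506^628 mod 733 = 56, then multiply by 506 repeatedly:
  506^628=56  506^629=482  506^630=536  506^631=6  506^632=104
  506^633=581  506^634=53  506^635=430  506^636=612
Found 612 at exponent 636.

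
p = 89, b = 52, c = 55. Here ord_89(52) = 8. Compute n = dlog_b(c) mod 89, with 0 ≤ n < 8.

6

Successive powers of 52 modulo 89:
  52^0=1  52^1=52  52^2=34  52^3=77  52^4=88  52^5=37
  52^6=55
So 52^6 ≡ 55 (mod 89), giving n = 6.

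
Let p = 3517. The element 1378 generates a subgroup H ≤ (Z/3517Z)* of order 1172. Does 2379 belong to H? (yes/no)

2379 ∈ ⟨1378⟩ iff 2379^1172 ≡ 1 (mod 3517), since |⟨1378⟩| = 1172.
2379^1172 mod 3517 = 1.
Since 1 = 1, 2379 lies in the subgroup.

yes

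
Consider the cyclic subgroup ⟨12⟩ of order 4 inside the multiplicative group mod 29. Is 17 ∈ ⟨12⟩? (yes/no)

yes

17 ∈ ⟨12⟩ iff 17^4 ≡ 1 (mod 29), since |⟨12⟩| = 4.
17^4 mod 29 = 1.
Since 1 = 1, 17 lies in the subgroup.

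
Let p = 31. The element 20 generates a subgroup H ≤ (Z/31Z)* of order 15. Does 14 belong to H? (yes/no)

yes

14 ∈ ⟨20⟩ iff 14^15 ≡ 1 (mod 31), since |⟨20⟩| = 15.
14^15 mod 31 = 1.
Since 1 = 1, 14 lies in the subgroup.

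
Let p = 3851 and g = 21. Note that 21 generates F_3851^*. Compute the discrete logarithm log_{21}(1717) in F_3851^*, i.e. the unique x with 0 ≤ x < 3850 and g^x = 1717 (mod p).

Baby-step giant-step with m = ceil(sqrt(3850)) = 63.
Baby table (21^j mod 3851 for j=0..62):
  0:1  1:21  2:441  3:1559  4:1931  5:2041  6:500  7:2798
  8:993  9:1598  10:2750  11:3836  12:3536  13:1087  14:3572  15:1843
  16:193  17:202  18:391  19:509  20:2987  21:1111  22:225  23:874
  24:2950  25:334  26:3163  27:956  28:821  29:1837  30:67  31:1407
  32:2590  33:476  34:2294  35:1962  36:2692  37:2618  38:1064  39:3089
  40:3253  41:2846  42:2001  43:3511  44:562  45:249  46:1378  47:1981
  48:3091  49:3295  50:3728  51:1268  52:3522  53:793  54:1249  55:3123
  56:116  57:2436  58:1093  59:3698  60:638  61:1845  62:235
Giant step factor: 21^(-63) ≡ 1993 (mod 3851).
Scan 1717·1993^i mod 3851 for i = 0, 1, …:
  i=0: 1717   i=1: 2293   i=2: 2663   i=3: 681
  i=4: 1681   i=5: 3714   i=6: 380   i=7: 2544
  i=8: 2276   i=9: 3441   i=10: 3133   i=11: 1598
Match at i=11, j=9: x = 11·63 + 9 = 702.

702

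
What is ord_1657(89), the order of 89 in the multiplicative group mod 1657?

The order of 89 must divide p − 1 = 1656 = 2^3 · 3^2 · 23.
Divisors: 1, 2, 3, 4, 6, 8, 9, 12, 18, 23, 24, 36, 46, 69, 72, 92, 138, 184, 207, 276, 414, 552, 828, 1656.
Check each in increasing order: 89^1 ≡ 89;  89^2 ≡ 1293;  89^3 ≡ 744;  89^4 ≡ 1593;  89^6 ≡ 98;  89^8 ≡ 782;  89^9 ≡ 4;  89^12 ≡ 1319;  89^18 ≡ 16;  89^23 ≡ 1656;  89^24 ≡ 1568;  89^36 ≡ 256;  89^46 ≡ 1.
Smallest exponent giving 1 is 46.

46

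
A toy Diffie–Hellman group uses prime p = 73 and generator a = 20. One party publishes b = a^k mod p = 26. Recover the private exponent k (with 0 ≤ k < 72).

Baby-step giant-step with m = ceil(sqrt(72)) = 9.
Baby table (20^j mod 73 for j=0..8):
  0:1  1:20  2:35  3:43  4:57  5:45  6:24  7:42
  8:37
Giant step factor: 20^(-9) ≡ 22 (mod 73).
Scan 26·22^i mod 73 for i = 0, 1, …:
  i=0: 26   i=1: 61   i=2: 28   i=3: 32
  i=4: 47   i=5: 12   i=6: 45
Match at i=6, j=5: k = 6·9 + 5 = 59.

59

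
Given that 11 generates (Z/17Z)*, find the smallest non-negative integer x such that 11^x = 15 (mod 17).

10

Successive powers of 11 modulo 17:
  11^0=1  11^1=11  11^2=2  11^3=5  11^4=4  11^5=10
  11^6=8  11^7=3  11^8=16  11^9=6  11^10=15
So 11^10 ≡ 15 (mod 17), giving x = 10.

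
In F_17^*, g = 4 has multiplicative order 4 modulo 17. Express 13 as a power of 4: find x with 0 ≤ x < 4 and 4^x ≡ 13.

3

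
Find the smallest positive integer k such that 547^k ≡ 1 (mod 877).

876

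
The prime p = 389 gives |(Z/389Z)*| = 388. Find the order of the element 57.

The order of 57 must divide p − 1 = 388 = 2^2 · 97.
Divisors: 1, 2, 4, 97, 194, 388.
Check each in increasing order: 57^1 ≡ 57;  57^2 ≡ 137;  57^4 ≡ 97;  57^97 ≡ 115;  57^194 ≡ 388;  57^388 ≡ 1.
Smallest exponent giving 1 is 388.

388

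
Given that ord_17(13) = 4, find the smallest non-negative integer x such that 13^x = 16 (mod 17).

2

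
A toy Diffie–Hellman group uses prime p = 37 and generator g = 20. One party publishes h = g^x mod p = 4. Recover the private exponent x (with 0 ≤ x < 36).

26

Successive powers of 20 modulo 37:
  20^0=1  20^1=20  20^2=30  20^3=8  20^4=12  20^5=18
  20^6=27  20^7=22  20^8=33  20^9=31  20^10=28  20^11=5
  20^12=26  20^13=2  20^14=3  20^15=23  20^16=16  20^17=24
  20^18=36  20^19=17  20^20=7  20^21=29  20^22=25  20^23=19
  20^24=10  20^25=15  20^26=4
So 20^26 ≡ 4 (mod 37), giving x = 26.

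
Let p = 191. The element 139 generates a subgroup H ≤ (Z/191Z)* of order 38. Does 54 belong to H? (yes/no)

no

54 ∈ ⟨139⟩ iff 54^38 ≡ 1 (mod 191), since |⟨139⟩| = 38.
54^38 mod 191 = 184.
Since 184 ≠ 1, 54 does not lie in the subgroup.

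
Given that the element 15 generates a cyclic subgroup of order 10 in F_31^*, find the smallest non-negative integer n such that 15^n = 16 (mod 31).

6

Successive powers of 15 modulo 31:
  15^0=1  15^1=15  15^2=8  15^3=27  15^4=2  15^5=30
  15^6=16
So 15^6 ≡ 16 (mod 31), giving n = 6.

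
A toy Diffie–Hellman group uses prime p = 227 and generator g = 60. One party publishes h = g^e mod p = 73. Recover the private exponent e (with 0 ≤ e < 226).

28

Successive powers of 60 modulo 227:
  60^0=1  60^1=60  60^2=195  60^3=123  60^4=116  60^5=150
  60^6=147  60^7=194  60^8=63  60^9=148  60^10=27  60^11=31
  60^12=44  60^13=143  60^14=181  60^15=191  60^16=110  60^17=17
  60^18=112  60^19=137  60^20=48  60^21=156  60^22=53  60^23=2
  60^24=120  60^25=163  60^26=19  60^27=5  60^28=73
So 60^28 ≡ 73 (mod 227), giving e = 28.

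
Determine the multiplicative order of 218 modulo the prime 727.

363

The order of 218 must divide p − 1 = 726 = 2 · 3 · 11^2.
Divisors: 1, 2, 3, 6, 11, 22, 33, 66, 121, 242, 363, 726.
Check each in increasing order: 218^1 ≡ 218;  218^2 ≡ 269;  218^3 ≡ 482;  218^6 ≡ 411;  218^11 ≡ 338;  218^22 ≡ 105;  218^33 ≡ 594;  218^66 ≡ 241;  218^121 ≡ 445;  218^242 ≡ 281;  218^363 ≡ 1.
Smallest exponent giving 1 is 363.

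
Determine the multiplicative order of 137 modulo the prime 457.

152

The order of 137 must divide p − 1 = 456 = 2^3 · 3 · 19.
Divisors: 1, 2, 3, 4, 6, 8, 12, 19, 24, 38, 57, 76, 114, 152, 228, 456.
Check each in increasing order: 137^1 ≡ 137;  137^2 ≡ 32;  137^3 ≡ 271;  137^4 ≡ 110;  137^6 ≡ 321;  137^8 ≡ 218;  137^12 ≡ 216;  137^19 ≡ 287;  137^24 ≡ 42;  137^38 ≡ 109;  137^57 ≡ 207;  137^76 ≡ 456;  137^114 ≡ 348;  137^152 ≡ 1.
Smallest exponent giving 1 is 152.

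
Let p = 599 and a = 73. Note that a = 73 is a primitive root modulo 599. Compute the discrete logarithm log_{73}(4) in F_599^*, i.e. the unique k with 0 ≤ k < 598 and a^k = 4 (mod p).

562

Baby-step giant-step with m = ceil(sqrt(598)) = 25.
Baby table (73^j mod 599 for j=0..24):
  0:1  1:73  2:537  3:266  4:250  5:280  6:74  7:11
  8:204  9:516  10:530  11:354  12:85  13:215  14:121  15:447
  16:285  17:439  18:300  19:336  20:568  21:133  22:125  23:140
  24:37
Giant step factor: 73^(-25) ≡ 218 (mod 599).
Scan 4·218^i mod 599 for i = 0, 1, …:
  i=0: 4   i=1: 273   i=2: 213   i=3: 311
  i=4: 111   i=5: 238   i=6: 370   i=7: 394
  i=8: 235   i=9: 315     …   i=21: 168
  i=22: 85
Match at i=22, j=12: k = 22·25 + 12 = 562.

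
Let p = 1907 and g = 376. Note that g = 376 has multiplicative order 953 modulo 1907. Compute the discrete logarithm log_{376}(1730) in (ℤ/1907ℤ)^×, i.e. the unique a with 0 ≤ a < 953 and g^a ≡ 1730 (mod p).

34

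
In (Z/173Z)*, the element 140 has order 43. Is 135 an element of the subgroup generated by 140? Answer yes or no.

135 ∈ ⟨140⟩ iff 135^43 ≡ 1 (mod 173), since |⟨140⟩| = 43.
135^43 mod 173 = 1.
Since 1 = 1, 135 lies in the subgroup.

yes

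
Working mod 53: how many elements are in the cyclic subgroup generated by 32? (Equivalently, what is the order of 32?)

52

The order of 32 must divide p − 1 = 52 = 2^2 · 13.
Divisors: 1, 2, 4, 13, 26, 52.
Check each in increasing order: 32^1 ≡ 32;  32^2 ≡ 17;  32^4 ≡ 24;  32^13 ≡ 30;  32^26 ≡ 52;  32^52 ≡ 1.
Smallest exponent giving 1 is 52.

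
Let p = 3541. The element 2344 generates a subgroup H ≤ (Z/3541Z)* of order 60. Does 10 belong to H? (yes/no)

yes

10 ∈ ⟨2344⟩ iff 10^60 ≡ 1 (mod 3541), since |⟨2344⟩| = 60.
10^60 mod 3541 = 1.
Since 1 = 1, 10 lies in the subgroup.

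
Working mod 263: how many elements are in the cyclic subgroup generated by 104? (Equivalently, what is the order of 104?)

131

The order of 104 must divide p − 1 = 262 = 2 · 131.
Divisors: 1, 2, 131, 262.
Check each in increasing order: 104^1 ≡ 104;  104^2 ≡ 33;  104^131 ≡ 1.
Smallest exponent giving 1 is 131.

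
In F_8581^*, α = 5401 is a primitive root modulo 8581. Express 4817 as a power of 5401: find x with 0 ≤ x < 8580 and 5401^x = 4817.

Baby-step giant-step with m = ceil(sqrt(8580)) = 93.
Baby table (5401^j mod 8581 for j=0..92):
  0:1  1:5401  2:3982  3:2796  4:7217  5:4115  6:325  7:4801
  8:7000  9:7695  10:2912  11:7320  12:2653  13:7164  14:1035  15:3804
  16:2490  17:2063  18:4125  19:2849  20:1716  21:636  22:2636  23:1157
  24:1989  25:7758  26:8516  27:756  28:7181  29:7042  30:2850  31:7117
  32:4618  33:5432  34:8374  35:6104  36:8083  37:4736  38:7756  39:6295
  40:1373  41:1589  42:1189  43:3201  44:6467  45:3597  46:13  47:1565
  48:280  49:2024  50:8011  51:2009  52:4225  53:2346  54:5190  55:5644
  56:3532  57:769  58:165  59:7322  60:4874  61:6547  62:6627  63:1076
  64:2139  65:2713  66:5146  67:8268  68:8525  69:6460  70:114  71:6463
  72:7736  73:1247  74:7543  75:5736  76:2726  77:6711  78:8548  79:1968
  80:5890  81:2123  82:2107  83:1501  84:6437  85:4606  86:687  87:3495
  88:6876  89:7289  90:6842  91:3856  92:169
Giant step factor: 5401^(-93) ≡ 5044 (mod 8581).
Scan 4817·5044^i mod 8581 for i = 0, 1, …:
  i=0: 4817   i=1: 4137   i=2: 6617   i=3: 4639
  i=4: 7310   i=5: 7664   i=6: 8392   i=7: 7756
Match at i=7, j=38: x = 7·93 + 38 = 689.

689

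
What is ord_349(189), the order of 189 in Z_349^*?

The order of 189 must divide p − 1 = 348 = 2^2 · 3 · 29.
Divisors: 1, 2, 3, 4, 6, 12, 29, 58, 87, 116, 174, 348.
Check each in increasing order: 189^1 ≡ 189;  189^2 ≡ 123;  189^3 ≡ 213;  189^4 ≡ 122;  189^6 ≡ 348;  189^12 ≡ 1.
Smallest exponent giving 1 is 12.

12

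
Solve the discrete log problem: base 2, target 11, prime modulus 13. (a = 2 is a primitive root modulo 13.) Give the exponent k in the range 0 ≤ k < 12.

7

Successive powers of 2 modulo 13:
  2^0=1  2^1=2  2^2=4  2^3=8  2^4=3  2^5=6
  2^6=12  2^7=11
So 2^7 ≡ 11 (mod 13), giving k = 7.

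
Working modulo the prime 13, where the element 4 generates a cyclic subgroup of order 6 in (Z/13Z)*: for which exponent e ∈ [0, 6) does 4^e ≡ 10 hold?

Successive powers of 4 modulo 13:
  4^0=1  4^1=4  4^2=3  4^3=12  4^4=9  4^5=10
So 4^5 ≡ 10 (mod 13), giving e = 5.

5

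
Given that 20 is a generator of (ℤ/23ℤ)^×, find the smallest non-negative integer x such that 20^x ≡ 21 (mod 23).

Successive powers of 20 modulo 23:
  20^0=1  20^1=20  20^2=9  20^3=19  20^4=12  20^5=10
  20^6=16  20^7=21
So 20^7 ≡ 21 (mod 23), giving x = 7.

7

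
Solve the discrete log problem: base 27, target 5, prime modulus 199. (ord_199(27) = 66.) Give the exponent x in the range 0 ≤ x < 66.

46

Baby-step giant-step with m = ceil(sqrt(66)) = 9.
Baby table (27^j mod 199 for j=0..8):
  0:1  1:27  2:132  3:181  4:111  5:12  6:125  7:191
  8:182
Giant step factor: 27^(-9) ≡ 137 (mod 199).
Scan 5·137^i mod 199 for i = 0, 1, …:
  i=0: 5   i=1: 88   i=2: 116   i=3: 171
  i=4: 144   i=5: 27
Match at i=5, j=1: x = 5·9 + 1 = 46.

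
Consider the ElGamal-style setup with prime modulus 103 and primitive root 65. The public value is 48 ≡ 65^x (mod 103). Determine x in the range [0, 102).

Baby-step giant-step with m = ceil(sqrt(102)) = 11.
Baby table (65^j mod 103 for j=0..10):
  0:1  1:65  2:2  3:27  4:4  5:54  6:8  7:5
  8:16  9:10  10:32
Giant step factor: 65^(-11) ≡ 67 (mod 103).
Scan 48·67^i mod 103 for i = 0, 1, …:
  i=0: 48   i=1: 23   i=2: 99   i=3: 41
  i=4: 69   i=5: 91   i=6: 20   i=7: 1
Match at i=7, j=0: x = 7·11 + 0 = 77.

77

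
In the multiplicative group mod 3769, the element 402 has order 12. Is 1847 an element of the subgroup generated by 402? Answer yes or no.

yes

1847 ∈ ⟨402⟩ iff 1847^12 ≡ 1 (mod 3769), since |⟨402⟩| = 12.
1847^12 mod 3769 = 1.
Since 1 = 1, 1847 lies in the subgroup.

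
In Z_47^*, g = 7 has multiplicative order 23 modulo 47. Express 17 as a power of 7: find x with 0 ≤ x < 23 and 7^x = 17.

Successive powers of 7 modulo 47:
  7^0=1  7^1=7  7^2=2  7^3=14  7^4=4  7^5=28
  7^6=8  7^7=9  7^8=16  7^9=18  7^10=32  7^11=36
  7^12=17
So 7^12 ≡ 17 (mod 47), giving x = 12.

12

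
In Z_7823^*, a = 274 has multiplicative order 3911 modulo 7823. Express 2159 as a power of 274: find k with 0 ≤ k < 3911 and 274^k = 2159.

790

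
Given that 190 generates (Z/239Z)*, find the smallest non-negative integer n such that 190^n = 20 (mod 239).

Successive powers of 190 modulo 239:
  190^0=1  190^1=190  190^2=11  190^3=178  190^4=121  190^5=46
  190^6=136  190^7=28  190^8=62  190^9=69  190^10=204  190^11=42
  190^12=93  190^13=223  190^14=67  190^15=63  190^16=20
So 190^16 ≡ 20 (mod 239), giving n = 16.

16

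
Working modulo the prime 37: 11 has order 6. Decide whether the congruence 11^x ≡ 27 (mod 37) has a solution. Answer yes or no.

27 ∈ ⟨11⟩ iff 27^6 ≡ 1 (mod 37), since |⟨11⟩| = 6.
27^6 mod 37 = 1.
Since 1 = 1, 27 lies in the subgroup.

yes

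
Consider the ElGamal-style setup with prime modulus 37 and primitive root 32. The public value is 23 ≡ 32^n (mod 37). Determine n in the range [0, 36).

Successive powers of 32 modulo 37:
  32^0=1  32^1=32  32^2=25  32^3=23
So 32^3 ≡ 23 (mod 37), giving n = 3.

3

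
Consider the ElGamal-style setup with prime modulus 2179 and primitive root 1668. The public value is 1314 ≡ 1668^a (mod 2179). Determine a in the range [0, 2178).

Baby-step giant-step with m = ceil(sqrt(2178)) = 47.
Baby table (1668^j mod 2179 for j=0..46):
  0:1  1:1668  2:1820  3:413  4:320  5:2084  6:607  7:1420
  8:2166  9:106  10:309  11:1168  12:198  13:1235  14:825  15:1151
  16:169  17:801  18:341  19:69  20:1784  21:1377  22:170  23:290
  24:2161  25:482  26:2104  27:1282  28:777  29:1710  30:2148  31:588
  32:234  33:271  34:975  35:766  36:794  37:1739  38:403  39:1072
  40:1316  41:835  42:399  43:937  44:573  45:1362  46:1298
Giant step factor: 1668^(-47) ≡ 1135 (mod 2179).
Scan 1314·1135^i mod 2179 for i = 0, 1, …:
  i=0: 1314   i=1: 954   i=2: 2006   i=3: 1934
  i=4: 837   i=5: 2130   i=6: 1039   i=7: 426
  i=8: 1951   i=9: 521     …   i=39: 574
  i=40: 2148
Match at i=40, j=30: a = 40·47 + 30 = 1910.

1910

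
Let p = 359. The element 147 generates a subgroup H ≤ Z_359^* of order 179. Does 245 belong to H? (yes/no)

245 ∈ ⟨147⟩ iff 245^179 ≡ 1 (mod 359), since |⟨147⟩| = 179.
245^179 mod 359 = 1.
Since 1 = 1, 245 lies in the subgroup.

yes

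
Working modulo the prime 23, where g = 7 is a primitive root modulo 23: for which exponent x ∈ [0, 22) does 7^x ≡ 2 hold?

Successive powers of 7 modulo 23:
  7^0=1  7^1=7  7^2=3  7^3=21  7^4=9  7^5=17
  7^6=4  7^7=5  7^8=12  7^9=15  7^10=13  7^11=22
  7^12=16  7^13=20  7^14=2
So 7^14 ≡ 2 (mod 23), giving x = 14.

14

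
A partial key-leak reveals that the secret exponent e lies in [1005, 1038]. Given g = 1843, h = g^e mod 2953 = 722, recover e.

1024

Compute 1843^1005 mod 2953 = 1995, then multiply by 1843 repeatedly:
  1843^1005=1995  1843^1006=300  1843^1007=689  1843^1008=37  1843^1009=272
  1843^1010=2239  1843^1011=1136  1843^1012=2924  1843^1013=2660  1843^1014=400
  1843^1015=1903  1843^1016=2018  1843^1017=1347  1843^1018=2001  1843^1019=2499
  1843^1020=1930  1843^1021=1578  1843^1022=2502  1843^1023=1553  1843^1024=722
Found 722 at exponent 1024.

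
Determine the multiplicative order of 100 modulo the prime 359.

179

The order of 100 must divide p − 1 = 358 = 2 · 179.
Divisors: 1, 2, 179, 358.
Check each in increasing order: 100^1 ≡ 100;  100^2 ≡ 307;  100^179 ≡ 1.
Smallest exponent giving 1 is 179.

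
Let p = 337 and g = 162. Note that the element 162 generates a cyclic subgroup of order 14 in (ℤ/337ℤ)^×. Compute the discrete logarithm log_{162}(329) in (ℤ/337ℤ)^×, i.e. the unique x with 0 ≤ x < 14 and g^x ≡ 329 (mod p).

5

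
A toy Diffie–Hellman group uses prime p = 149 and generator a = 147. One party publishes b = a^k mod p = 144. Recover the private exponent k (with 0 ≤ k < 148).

Baby-step giant-step with m = ceil(sqrt(148)) = 13.
Baby table (147^j mod 149 for j=0..12):
  0:1  1:147  2:4  3:141  4:16  5:117  6:64  7:21
  8:107  9:84  10:130  11:38  12:73
Giant step factor: 147^(-13) ≡ 50 (mod 149).
Scan 144·50^i mod 149 for i = 0, 1, …:
  i=0: 144   i=1: 48   i=2: 16
Match at i=2, j=4: k = 2·13 + 4 = 30.

30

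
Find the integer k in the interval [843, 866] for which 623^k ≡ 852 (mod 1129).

Compute 623^843 mod 1129 = 34, then multiply by 623 repeatedly:
  623^843=34  623^844=860  623^845=634  623^846=961  623^847=333
  623^848=852
Found 852 at exponent 848.

848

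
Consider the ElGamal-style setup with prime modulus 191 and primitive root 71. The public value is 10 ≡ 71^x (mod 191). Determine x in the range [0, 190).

168

Baby-step giant-step with m = ceil(sqrt(190)) = 14.
Baby table (71^j mod 191 for j=0..13):
  0:1  1:71  2:75  3:168  4:86  5:185  6:147  7:123
  8:138  9:57  10:36  11:73  12:26  13:127
Giant step factor: 71^(-14) ≡ 43 (mod 191).
Scan 10·43^i mod 191 for i = 0, 1, …:
  i=0: 10   i=1: 48   i=2: 154   i=3: 128
  i=4: 156   i=5: 23   i=6: 34   i=7: 125
  i=8: 27   i=9: 15   i=10: 72   i=11: 40
  i=12: 1
Match at i=12, j=0: x = 12·14 + 0 = 168.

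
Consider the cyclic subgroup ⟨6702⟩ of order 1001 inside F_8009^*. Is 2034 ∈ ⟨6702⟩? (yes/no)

yes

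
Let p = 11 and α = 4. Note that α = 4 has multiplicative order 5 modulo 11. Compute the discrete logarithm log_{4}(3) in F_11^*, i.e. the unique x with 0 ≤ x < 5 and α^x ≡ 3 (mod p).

4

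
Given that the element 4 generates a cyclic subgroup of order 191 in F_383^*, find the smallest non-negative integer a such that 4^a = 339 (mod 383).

20

Successive powers of 4 modulo 383:
  4^0=1  4^1=4  4^2=16  4^3=64  4^4=256  4^5=258
  4^6=266  4^7=298  4^8=43  4^9=172  4^10=305  4^11=71
  4^12=284  4^13=370  4^14=331  4^15=175  4^16=317  4^17=119
  4^18=93  4^19=372  4^20=339
So 4^20 ≡ 339 (mod 383), giving a = 20.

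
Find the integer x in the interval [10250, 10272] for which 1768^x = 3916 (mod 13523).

Compute 1768^10250 mod 13523 = 6543, then multiply by 1768 repeatedly:
  1768^10250=6543  1768^10251=5859  1768^10252=94  1768^10253=3916
Found 3916 at exponent 10253.

10253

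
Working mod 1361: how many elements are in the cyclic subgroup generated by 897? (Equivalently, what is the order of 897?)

The order of 897 must divide p − 1 = 1360 = 2^4 · 5 · 17.
Divisors: 1, 2, 4, 5, 8, 10, 16, 17, 20, 34, 40, 68, 80, 85, 136, 170, 272, 340, 680, 1360.
Check each in increasing order: 897^1 ≡ 897;  897^2 ≡ 258;  897^4 ≡ 1236;  897^5 ≡ 838;  897^8 ≡ 654;  897^10 ≡ 1329;  897^16 ≡ 362;  897^17 ≡ 796;  897^20 ≡ 1024;  897^34 ≡ 751;  897^40 ≡ 606;  897^68 ≡ 547;  897^80 ≡ 1127;  897^85 ≡ 1253;  897^136 ≡ 1150;  897^170 ≡ 776;  897^272 ≡ 969;  897^340 ≡ 614;  897^680 ≡ 1360;  897^1360 ≡ 1.
Smallest exponent giving 1 is 1360.

1360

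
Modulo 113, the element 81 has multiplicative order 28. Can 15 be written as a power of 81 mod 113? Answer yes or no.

yes

15 ∈ ⟨81⟩ iff 15^28 ≡ 1 (mod 113), since |⟨81⟩| = 28.
15^28 mod 113 = 1.
Since 1 = 1, 15 lies in the subgroup.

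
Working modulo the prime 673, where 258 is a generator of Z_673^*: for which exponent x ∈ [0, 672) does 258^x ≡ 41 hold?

Baby-step giant-step with m = ceil(sqrt(672)) = 26.
Baby table (258^j mod 673 for j=0..25):
  0:1  1:258  2:610  3:571  4:604  5:369  6:309  7:308
  8:50  9:113  10:215  11:284  12:588  13:279  14:644  15:594
  16:481  17:266  18:655  19:67  20:461  21:490  22:569  23:88
  24:495  25:513
Giant step factor: 258^(-26) ≡ 252 (mod 673).
Scan 41·252^i mod 673 for i = 0, 1, …:
  i=0: 41   i=1: 237   i=2: 500   i=3: 149
  i=4: 533   i=5: 389   i=6: 443   i=7: 591
  i=8: 199   i=9: 346     …   i=17: 596
  i=18: 113
Match at i=18, j=9: x = 18·26 + 9 = 477.

477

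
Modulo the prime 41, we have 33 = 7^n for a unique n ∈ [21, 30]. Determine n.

22

Compute 7^21 mod 41 = 34, then multiply by 7 repeatedly:
  7^21=34  7^22=33
Found 33 at exponent 22.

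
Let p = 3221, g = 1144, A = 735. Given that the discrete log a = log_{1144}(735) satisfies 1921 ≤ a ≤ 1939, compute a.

1935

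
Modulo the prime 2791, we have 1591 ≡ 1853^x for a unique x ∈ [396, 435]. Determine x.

434

Compute 1853^396 mod 2791 = 277, then multiply by 1853 repeatedly:
  1853^396=277  1853^397=2528  1853^398=1086  1853^399=47  1853^400=570
  1853^401=1212  1853^402=1872  1853^403=2394  1853^404=1183  1853^405=1164
  1853^406=2240  1853^407=503  1853^408=2656  1853^409=1035  1853^410=438
  1853^411=2224  1853^412=1556  1853^413=165  1853^414=1526  1853^415=395
  1853^416=693  1853^417=269  1853^418=1659  1853^419=1236  1853^420=1688
  1853^421=1944  1853^422=1842  1853^423=2624  1853^424=350  1853^425=1038
  1853^426=415  1853^427=1470  1853^428=2685  1853^429=1743  1853^430=592
  1853^431=113  1853^432=64  1853^433=1370  1853^434=1591
Found 1591 at exponent 434.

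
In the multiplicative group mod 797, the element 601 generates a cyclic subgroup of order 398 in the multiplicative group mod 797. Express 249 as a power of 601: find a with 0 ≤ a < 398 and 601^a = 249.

227

Baby-step giant-step with m = ceil(sqrt(398)) = 20.
Baby table (601^j mod 797 for j=0..19):
  0:1  1:601  2:160  3:520  4:96  5:312  6:217  7:506
  8:449  9:463  10:110  11:756  12:66  13:613  14:199  15:49
  16:757  17:667  18:773  19:719
Giant step factor: 601^(-20) ≡ 11 (mod 797).
Scan 249·11^i mod 797 for i = 0, 1, …:
  i=0: 249   i=1: 348   i=2: 640   i=3: 664
  i=4: 131   i=5: 644   i=6: 708   i=7: 615
  i=8: 389   i=9: 294   i=10: 46   i=11: 506
Match at i=11, j=7: a = 11·20 + 7 = 227.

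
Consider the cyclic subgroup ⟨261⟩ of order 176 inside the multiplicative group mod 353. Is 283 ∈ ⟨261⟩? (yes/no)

283 ∈ ⟨261⟩ iff 283^176 ≡ 1 (mod 353), since |⟨261⟩| = 176.
283^176 mod 353 = 1.
Since 1 = 1, 283 lies in the subgroup.

yes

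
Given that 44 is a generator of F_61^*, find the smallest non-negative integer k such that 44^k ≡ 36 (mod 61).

Successive powers of 44 modulo 61:
  44^0=1  44^1=44  44^2=45  44^3=28  44^4=12  44^5=40
  44^6=52  44^7=31  44^8=22  44^9=53  44^10=14  44^11=6
  44^12=20  44^13=26  44^14=46  44^15=11  44^16=57  44^17=7
  44^18=3  44^19=10  44^20=13  44^21=23  44^22=36
So 44^22 ≡ 36 (mod 61), giving k = 22.

22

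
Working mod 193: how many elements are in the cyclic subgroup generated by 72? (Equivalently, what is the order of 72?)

The order of 72 must divide p − 1 = 192 = 2^6 · 3.
Divisors: 1, 2, 3, 4, 6, 8, 12, 16, 24, 32, 48, 64, 96, 192.
Check each in increasing order: 72^1 ≡ 72;  72^2 ≡ 166;  72^3 ≡ 179;  72^4 ≡ 150;  72^6 ≡ 3;  72^8 ≡ 112;  72^12 ≡ 9;  72^16 ≡ 192;  72^24 ≡ 81;  72^32 ≡ 1.
Smallest exponent giving 1 is 32.

32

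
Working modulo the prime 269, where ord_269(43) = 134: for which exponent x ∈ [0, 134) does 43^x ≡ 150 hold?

Baby-step giant-step with m = ceil(sqrt(134)) = 12.
Baby table (43^j mod 269 for j=0..11):
  0:1  1:43  2:235  3:152  4:80  5:212  6:239  7:55
  8:213  9:13  10:21  11:96
Giant step factor: 43^(-12) ≡ 81 (mod 269).
Scan 150·81^i mod 269 for i = 0, 1, …:
  i=0: 150   i=1: 45   i=2: 148   i=3: 152
Match at i=3, j=3: x = 3·12 + 3 = 39.

39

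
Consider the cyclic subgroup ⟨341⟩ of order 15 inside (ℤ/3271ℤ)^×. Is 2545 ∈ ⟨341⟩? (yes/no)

2545 ∈ ⟨341⟩ iff 2545^15 ≡ 1 (mod 3271), since |⟨341⟩| = 15.
2545^15 mod 3271 = 1.
Since 1 = 1, 2545 lies in the subgroup.

yes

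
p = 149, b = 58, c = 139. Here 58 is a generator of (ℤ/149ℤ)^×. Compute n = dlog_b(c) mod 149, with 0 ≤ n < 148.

Baby-step giant-step with m = ceil(sqrt(148)) = 13.
Baby table (58^j mod 149 for j=0..12):
  0:1  1:58  2:86  3:71  4:95  5:146  6:124  7:40
  8:85  9:13  10:9  11:75  12:29
Giant step factor: 58^(-13) ≡ 52 (mod 149).
Scan 139·52^i mod 149 for i = 0, 1, …:
  i=0: 139   i=1: 76   i=2: 78   i=3: 33
  i=4: 77   i=5: 130   i=6: 55   i=7: 29
Match at i=7, j=12: n = 7·13 + 12 = 103.

103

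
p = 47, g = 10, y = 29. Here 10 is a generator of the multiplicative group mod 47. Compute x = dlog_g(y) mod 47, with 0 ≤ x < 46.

43

Baby-step giant-step with m = ceil(sqrt(46)) = 7.
Baby table (10^j mod 47 for j=0..6):
  0:1  1:10  2:6  3:13  4:36  5:31  6:28
Giant step factor: 10^(-7) ≡ 23 (mod 47).
Scan 29·23^i mod 47 for i = 0, 1, …:
  i=0: 29   i=1: 9   i=2: 19   i=3: 14
  i=4: 40   i=5: 27   i=6: 10
Match at i=6, j=1: x = 6·7 + 1 = 43.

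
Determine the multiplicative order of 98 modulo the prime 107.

The order of 98 must divide p − 1 = 106 = 2 · 53.
Divisors: 1, 2, 53, 106.
Check each in increasing order: 98^1 ≡ 98;  98^2 ≡ 81;  98^53 ≡ 106;  98^106 ≡ 1.
Smallest exponent giving 1 is 106.

106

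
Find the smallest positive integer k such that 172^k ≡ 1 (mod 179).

89

The order of 172 must divide p − 1 = 178 = 2 · 89.
Divisors: 1, 2, 89, 178.
Check each in increasing order: 172^1 ≡ 172;  172^2 ≡ 49;  172^89 ≡ 1.
Smallest exponent giving 1 is 89.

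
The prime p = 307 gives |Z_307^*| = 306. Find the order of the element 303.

102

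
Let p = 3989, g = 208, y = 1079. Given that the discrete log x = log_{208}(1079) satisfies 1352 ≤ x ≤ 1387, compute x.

1362

Compute 208^1352 mod 3989 = 887, then multiply by 208 repeatedly:
  208^1352=887  208^1353=1002  208^1354=988  208^1355=2065  208^1356=2697
  208^1357=2516  208^1358=769  208^1359=392  208^1360=1756  208^1361=2249
  208^1362=1079
Found 1079 at exponent 1362.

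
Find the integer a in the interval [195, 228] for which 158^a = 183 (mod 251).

197

Compute 158^195 mod 251 = 126, then multiply by 158 repeatedly:
  158^195=126  158^196=79  158^197=183
Found 183 at exponent 197.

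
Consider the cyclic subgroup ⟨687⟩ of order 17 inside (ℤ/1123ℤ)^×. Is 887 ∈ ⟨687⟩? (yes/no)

no

887 ∈ ⟨687⟩ iff 887^17 ≡ 1 (mod 1123), since |⟨687⟩| = 17.
887^17 mod 1123 = 91.
Since 91 ≠ 1, 887 does not lie in the subgroup.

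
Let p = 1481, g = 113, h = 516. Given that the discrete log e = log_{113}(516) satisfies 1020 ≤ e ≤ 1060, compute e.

Compute 113^1020 mod 1481 = 457, then multiply by 113 repeatedly:
  113^1020=457  113^1021=1287  113^1022=293  113^1023=527  113^1024=311
  113^1025=1080  113^1026=598  113^1027=929  113^1028=1307  113^1029=1072
  113^1030=1175  113^1031=966  113^1032=1045  113^1033=1086  113^1034=1276
  113^1035=531  113^1036=763  113^1037=321  113^1038=729  113^1039=922
  113^1040=516
Found 516 at exponent 1040.

1040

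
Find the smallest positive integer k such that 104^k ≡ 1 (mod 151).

The order of 104 must divide p − 1 = 150 = 2 · 3 · 5^2.
Divisors: 1, 2, 3, 5, 6, 10, 15, 25, 30, 50, 75, 150.
Check each in increasing order: 104^1 ≡ 104;  104^2 ≡ 95;  104^3 ≡ 65;  104^5 ≡ 135;  104^6 ≡ 148;  104^10 ≡ 105;  104^15 ≡ 132;  104^25 ≡ 119;  104^30 ≡ 59;  104^50 ≡ 118;  104^75 ≡ 150;  104^150 ≡ 1.
Smallest exponent giving 1 is 150.

150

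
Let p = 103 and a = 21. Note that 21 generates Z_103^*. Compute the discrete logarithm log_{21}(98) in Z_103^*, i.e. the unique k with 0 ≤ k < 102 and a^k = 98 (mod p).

Baby-step giant-step with m = ceil(sqrt(102)) = 11.
Baby table (21^j mod 103 for j=0..10):
  0:1  1:21  2:29  3:94  4:17  5:48  6:81  7:53
  8:83  9:95  10:38
Giant step factor: 21^(-11) ≡ 99 (mod 103).
Scan 98·99^i mod 103 for i = 0, 1, …:
  i=0: 98   i=1: 20   i=2: 23   i=3: 11
  i=4: 59   i=5: 73   i=6: 17
Match at i=6, j=4: k = 6·11 + 4 = 70.

70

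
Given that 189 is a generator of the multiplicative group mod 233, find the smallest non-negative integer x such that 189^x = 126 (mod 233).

24

Baby-step giant-step with m = ceil(sqrt(232)) = 16.
Baby table (189^j mod 233 for j=0..15):
  0:1  1:189  2:72  3:94  4:58  5:11  6:215  7:93
  8:102  9:172  10:121  11:35  12:91  13:190  14:28  15:166
Giant step factor: 189^(-16) ≡ 23 (mod 233).
Scan 126·23^i mod 233 for i = 0, 1, …:
  i=0: 126   i=1: 102
Match at i=1, j=8: x = 1·16 + 8 = 24.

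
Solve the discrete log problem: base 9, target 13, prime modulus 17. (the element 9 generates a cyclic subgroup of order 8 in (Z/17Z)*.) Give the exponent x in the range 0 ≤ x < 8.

Successive powers of 9 modulo 17:
  9^0=1  9^1=9  9^2=13
So 9^2 ≡ 13 (mod 17), giving x = 2.

2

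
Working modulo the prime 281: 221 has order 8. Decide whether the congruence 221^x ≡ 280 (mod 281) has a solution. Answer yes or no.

yes

280 ∈ ⟨221⟩ iff 280^8 ≡ 1 (mod 281), since |⟨221⟩| = 8.
280^8 mod 281 = 1.
Since 1 = 1, 280 lies in the subgroup.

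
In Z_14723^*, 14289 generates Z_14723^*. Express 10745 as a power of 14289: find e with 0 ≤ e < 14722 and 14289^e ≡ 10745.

Baby-step giant-step with m = ceil(sqrt(14722)) = 122.
Baby table (14289^j mod 14723 for j=0..121):
  0:1  1:14289  2:11680  3:10315  4:13805  5:891  6:10827  7:12442
  8:3513  9:6550  10:13562  11:3292  12:14126  13:8807  14:5742  15:10882
  16:3295  17:12824  18:14401  19:7241  20:8128  21:5968  22:1136  23:7558
  24:3057  25:13055  26:2485  27:11012  28:5767  29:32  30:835  31:5685
  32:6174  33:70  34:13789  35:7835  36:623  37:9355  38:3478  39:7017
  40:2283  41:10342  42:2087  43:7068  44:9595  45:2379  46:12847  47:4419
  48:10867  49:9805  50:14300  51:6906  52:6288  53:9486  54:5516  55:5905
  56:13755  57:7868  58:1024  59:11997  60:5244  61:6169  62:2240  63:14281
  64:429  65:5213  66:4900  67:8235  68:3699  69:14164  70:7038  71:7892
  72:5331  73:12580  74:2513  75:13583  76:8901  77:9115  78:4577  79:1187
  80:147  81:9817  82:9092  83:14559  84:12284  85:13193  86:1485  87:3322
  88:1106  89:5855  90:6009  91:12788  92:579  93:13728  94:4863  95:9570
  96:13229  97:584  98:11558  99:4371  100:2253  101:8639  102:5039  103:6801
  104:7689  105:5095  106:11943  107:13957  108:8538  109:4704  110:4961  111:11207
  112:9475  113:10290  114:9932  115:3351  116:3243  117:5946  118:10684  119:889
  120:11695  121:3805
Giant step factor: 14289^(-122) ≡ 7300 (mod 14723).
Scan 10745·7300^i mod 14723 for i = 0, 1, …:
  i=0: 10745   i=1: 9079   i=2: 8477   i=3: 1331
  i=4: 13843   i=5: 9951   i=6: 13741   i=7: 1501
  i=8: 3388   i=9: 12483     …   i=68: 2044
  i=69: 6801
Match at i=69, j=103: e = 69·122 + 103 = 8521.

8521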